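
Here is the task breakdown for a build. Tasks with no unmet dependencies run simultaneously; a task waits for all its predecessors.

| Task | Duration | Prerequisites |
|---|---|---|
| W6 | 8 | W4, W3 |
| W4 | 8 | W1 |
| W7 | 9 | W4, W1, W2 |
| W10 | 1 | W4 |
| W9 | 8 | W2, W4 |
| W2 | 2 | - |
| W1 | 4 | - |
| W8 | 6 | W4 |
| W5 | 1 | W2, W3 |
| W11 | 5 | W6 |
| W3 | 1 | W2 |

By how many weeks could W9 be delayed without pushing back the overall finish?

W1→W4→W6→W11 = 4+8+8+5 = 25 sets the makespan at 25 weeks.
W9 finishes as early as 20 and must finish by 25.
So W9 can slip 25 − 20 = 5 weeks.

5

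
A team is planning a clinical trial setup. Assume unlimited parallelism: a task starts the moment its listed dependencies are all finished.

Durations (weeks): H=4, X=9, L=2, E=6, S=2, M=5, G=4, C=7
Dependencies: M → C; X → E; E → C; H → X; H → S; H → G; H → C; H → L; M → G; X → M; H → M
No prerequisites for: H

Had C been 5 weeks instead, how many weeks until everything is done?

24

As given, the longest chain is H→X→E→C = 4+9+6+7 = 26, so the finish is 26 weeks.
Since C is critical, the -2 change carries straight to that chain (now 24 weeks).
No other chain overtakes it, so the finish is 24 weeks.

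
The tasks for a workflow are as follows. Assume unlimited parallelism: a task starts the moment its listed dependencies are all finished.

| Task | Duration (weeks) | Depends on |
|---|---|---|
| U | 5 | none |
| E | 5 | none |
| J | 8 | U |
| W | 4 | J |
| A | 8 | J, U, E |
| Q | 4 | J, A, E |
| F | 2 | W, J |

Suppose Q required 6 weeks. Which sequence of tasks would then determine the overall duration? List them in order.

U, J, A, Q

Critical path before the change: U→J→A→Q = 5+8+8+4 = 25 giving 25 weeks.
Q is on the critical path; changing it to 6 makes that path 27 weeks.
No other chain overtakes it, so the finish is 27 weeks.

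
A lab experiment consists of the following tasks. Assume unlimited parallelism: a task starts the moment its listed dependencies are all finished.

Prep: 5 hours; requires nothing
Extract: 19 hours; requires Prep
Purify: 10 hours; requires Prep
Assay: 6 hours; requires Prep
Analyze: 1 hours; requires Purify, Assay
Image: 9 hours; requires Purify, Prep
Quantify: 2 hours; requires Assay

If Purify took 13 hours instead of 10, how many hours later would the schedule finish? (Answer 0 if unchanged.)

3

Actual critical path: Prep→Purify→Image = 5+10+9 = 24 ⇒ 24 hours.
Since Purify is critical, the +3 change carries straight to that chain (now 27 hours).
The critical path is still Prep→Purify→Image; finish is now 27 hours.
Change in finish: 27 − 24 = +3 hours.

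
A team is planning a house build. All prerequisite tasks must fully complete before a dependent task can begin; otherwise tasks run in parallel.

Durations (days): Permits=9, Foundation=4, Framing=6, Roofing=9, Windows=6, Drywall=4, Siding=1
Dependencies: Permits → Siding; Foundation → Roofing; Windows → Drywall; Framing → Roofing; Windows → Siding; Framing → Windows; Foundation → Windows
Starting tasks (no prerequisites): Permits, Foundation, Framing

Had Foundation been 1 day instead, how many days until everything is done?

As given, the longest chain is Framing→Windows→Drywall = 6+6+4 = 16, so the finish is 16 days.
Foundation is off the critical path — its longest chain is 14 days, giving 2 of slack.
The critical path is still Framing→Windows→Drywall; finish is now 16 days.

16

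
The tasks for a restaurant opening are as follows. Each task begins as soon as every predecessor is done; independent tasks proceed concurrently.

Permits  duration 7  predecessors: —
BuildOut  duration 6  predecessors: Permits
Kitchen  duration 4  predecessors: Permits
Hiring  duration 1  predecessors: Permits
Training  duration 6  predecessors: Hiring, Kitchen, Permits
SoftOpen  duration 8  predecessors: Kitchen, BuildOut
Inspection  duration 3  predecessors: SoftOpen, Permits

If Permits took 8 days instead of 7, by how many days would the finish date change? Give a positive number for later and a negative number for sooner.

1

As given, the longest chain is Permits→BuildOut→SoftOpen→Inspection = 7+6+8+3 = 24, so the finish is 24 days.
Permits lies on that path, so at 8 days the path becomes 25 days.
The critical path is still Permits→BuildOut→SoftOpen→Inspection; finish is now 25 days.
Change in finish: 25 − 24 = +1 days.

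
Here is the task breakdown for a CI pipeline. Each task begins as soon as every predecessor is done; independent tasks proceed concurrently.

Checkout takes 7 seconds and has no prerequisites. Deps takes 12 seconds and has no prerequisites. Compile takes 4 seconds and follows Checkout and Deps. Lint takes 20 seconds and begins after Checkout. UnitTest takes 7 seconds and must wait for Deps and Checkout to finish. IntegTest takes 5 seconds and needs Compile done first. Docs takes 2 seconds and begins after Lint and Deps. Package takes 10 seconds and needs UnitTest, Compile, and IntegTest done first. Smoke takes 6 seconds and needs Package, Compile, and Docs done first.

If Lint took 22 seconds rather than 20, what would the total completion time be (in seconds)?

Baseline: Deps→Compile→IntegTest→Package→Smoke = 12+4+5+10+6 = 37 → 37 seconds.
Lint has 2 seconds of float (longest path through it is 35).
Now Checkout→Lint→Docs→Smoke = 7+22+2+6 = 37 is longest, so the finish becomes 37 seconds.

37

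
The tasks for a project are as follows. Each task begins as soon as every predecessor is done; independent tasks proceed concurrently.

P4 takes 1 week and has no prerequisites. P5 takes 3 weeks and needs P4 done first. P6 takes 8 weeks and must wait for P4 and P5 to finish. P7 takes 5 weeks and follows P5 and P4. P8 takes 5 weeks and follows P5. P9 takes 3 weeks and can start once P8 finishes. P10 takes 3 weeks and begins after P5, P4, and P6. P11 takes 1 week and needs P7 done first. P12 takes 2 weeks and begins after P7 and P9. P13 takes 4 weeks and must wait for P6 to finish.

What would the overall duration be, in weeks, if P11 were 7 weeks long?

Baseline: P4→P5→P6→P13 = 1+3+8+4 = 16 → 16 weeks.
P11 is off the critical path — its longest chain is 10 weeks, giving 6 of slack.
The critical path is still P4→P5→P6→P13; finish is now 16 weeks.

16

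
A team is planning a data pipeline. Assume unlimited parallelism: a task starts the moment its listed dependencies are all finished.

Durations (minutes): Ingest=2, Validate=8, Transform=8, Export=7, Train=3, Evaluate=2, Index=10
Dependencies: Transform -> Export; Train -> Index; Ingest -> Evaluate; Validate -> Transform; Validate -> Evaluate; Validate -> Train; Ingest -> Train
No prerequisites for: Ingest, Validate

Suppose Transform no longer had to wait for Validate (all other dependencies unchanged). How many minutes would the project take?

With the dependency in place, Validate→Transform→Export = 8+8+7 = 23 sets the finish at 23 minutes.
Without Validate→Transform, Transform's earliest start moves from 8 to 0.
The longest chain is now Validate→Train→Index = 8+3+10 = 21, so the project takes 21 minutes.

21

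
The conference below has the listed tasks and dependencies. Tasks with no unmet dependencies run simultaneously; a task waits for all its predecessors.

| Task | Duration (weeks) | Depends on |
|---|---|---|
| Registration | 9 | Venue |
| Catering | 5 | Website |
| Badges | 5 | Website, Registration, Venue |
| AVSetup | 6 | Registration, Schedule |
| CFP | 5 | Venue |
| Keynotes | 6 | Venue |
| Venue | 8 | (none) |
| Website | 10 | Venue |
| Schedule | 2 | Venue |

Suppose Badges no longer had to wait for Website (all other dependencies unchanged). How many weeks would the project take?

23

Before: longest chain Venue→Website→Catering = 8+10+5 = 23, finish 23.
Without Website→Badges, Badges's earliest start moves from 18 to 17.
The longest chain is now Venue→Website→Catering = 8+10+5 = 23, so the project takes 23 weeks.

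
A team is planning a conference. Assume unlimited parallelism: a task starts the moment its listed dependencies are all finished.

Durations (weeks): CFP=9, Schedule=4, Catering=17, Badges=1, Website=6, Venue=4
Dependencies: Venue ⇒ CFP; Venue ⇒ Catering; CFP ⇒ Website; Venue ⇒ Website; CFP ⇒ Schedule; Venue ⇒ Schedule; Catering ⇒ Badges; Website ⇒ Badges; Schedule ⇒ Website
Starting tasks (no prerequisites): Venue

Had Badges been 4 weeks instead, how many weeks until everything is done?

27

The binding path is Venue→CFP→Schedule→Website→Badges = 4+9+4+6+1 = 24; finish at 24 weeks.
Badges is on the critical path; changing it to 4 makes that path 27 weeks.
The critical path is still Venue→CFP→Schedule→Website→Badges; finish is now 27 weeks.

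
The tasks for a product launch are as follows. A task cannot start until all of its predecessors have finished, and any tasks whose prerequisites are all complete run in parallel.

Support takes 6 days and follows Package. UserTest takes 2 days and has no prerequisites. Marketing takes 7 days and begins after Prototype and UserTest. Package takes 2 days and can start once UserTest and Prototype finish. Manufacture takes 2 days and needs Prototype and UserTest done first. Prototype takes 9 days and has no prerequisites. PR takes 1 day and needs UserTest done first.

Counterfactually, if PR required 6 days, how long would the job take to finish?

Actual critical path: Prototype→Package→Support = 9+2+6 = 17 ⇒ 17 days.
PR is off the critical path — its longest chain is 3 days, giving 14 of slack.
That remains the longest chain; total 17 days.

17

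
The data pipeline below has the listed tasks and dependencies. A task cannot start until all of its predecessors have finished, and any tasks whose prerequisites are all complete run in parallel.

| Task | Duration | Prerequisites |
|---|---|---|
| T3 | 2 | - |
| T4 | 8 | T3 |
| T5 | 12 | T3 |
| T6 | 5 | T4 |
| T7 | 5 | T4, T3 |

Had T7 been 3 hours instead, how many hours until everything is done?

15

Critical path before the change: T3→T4→T7 = 2+8+5 = 15 giving 15 hours.
T7 is on the critical path; changing it to 3 makes that path 13 hours.
Now T3→T4→T6 = 2+8+5 = 15 is longest, so the finish becomes 15 hours.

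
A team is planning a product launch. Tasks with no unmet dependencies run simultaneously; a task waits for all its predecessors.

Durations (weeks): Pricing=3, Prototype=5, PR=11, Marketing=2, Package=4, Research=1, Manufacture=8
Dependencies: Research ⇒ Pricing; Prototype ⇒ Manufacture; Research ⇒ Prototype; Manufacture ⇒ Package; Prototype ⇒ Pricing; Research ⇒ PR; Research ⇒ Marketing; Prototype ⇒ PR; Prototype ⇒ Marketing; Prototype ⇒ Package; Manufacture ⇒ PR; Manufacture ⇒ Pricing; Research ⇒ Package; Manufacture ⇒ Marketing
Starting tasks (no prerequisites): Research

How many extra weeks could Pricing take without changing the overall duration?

The longest chain is Research→Prototype→Manufacture→PR = 1+5+8+11 = 25; overall finish 25 weeks.
Longest path through Pricing: 17 weeks (earliest finish 17, latest finish 25).
Float = 25 − 17 = 8.

8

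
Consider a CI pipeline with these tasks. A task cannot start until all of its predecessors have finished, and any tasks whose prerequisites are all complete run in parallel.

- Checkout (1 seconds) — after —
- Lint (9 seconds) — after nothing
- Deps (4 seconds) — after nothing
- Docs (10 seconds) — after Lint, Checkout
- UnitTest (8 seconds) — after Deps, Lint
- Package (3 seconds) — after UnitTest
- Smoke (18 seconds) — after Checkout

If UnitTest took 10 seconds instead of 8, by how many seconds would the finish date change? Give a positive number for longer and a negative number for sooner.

Critical path before the change: Lint→UnitTest→Package = 9+8+3 = 20 giving 20 seconds.
Since UnitTest is critical, the +2 change carries straight to that chain (now 22 seconds).
The critical path is still Lint→UnitTest→Package; finish is now 22 seconds.
Change in finish: 22 − 20 = +2 seconds.

2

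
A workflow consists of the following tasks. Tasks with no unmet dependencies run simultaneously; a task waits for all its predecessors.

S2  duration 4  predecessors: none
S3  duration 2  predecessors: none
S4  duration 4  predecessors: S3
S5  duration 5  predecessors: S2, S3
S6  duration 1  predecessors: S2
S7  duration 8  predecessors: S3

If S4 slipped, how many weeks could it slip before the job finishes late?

4

S3→S7 = 2+8 = 10 sets the makespan at 10 weeks.
The longest chain containing S4 totals 6 weeks.
Slack of S4 = 6 − 2 = 4 weeks.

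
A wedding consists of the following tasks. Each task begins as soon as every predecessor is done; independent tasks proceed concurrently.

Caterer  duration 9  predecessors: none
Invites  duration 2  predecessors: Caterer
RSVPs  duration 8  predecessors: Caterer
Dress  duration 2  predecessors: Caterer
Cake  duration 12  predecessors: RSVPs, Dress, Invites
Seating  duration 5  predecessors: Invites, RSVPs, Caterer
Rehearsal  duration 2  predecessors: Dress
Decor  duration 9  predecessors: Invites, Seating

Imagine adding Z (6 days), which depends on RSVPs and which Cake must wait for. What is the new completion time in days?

35

Originally the plan takes 31 days.
With Z inserted, Cake now waits for max(RSVPs, Dress, Invites, Z).
New critical path: Caterer→RSVPs→Z→Cake = 9+8+6+12 = 35 ⇒ 35 days.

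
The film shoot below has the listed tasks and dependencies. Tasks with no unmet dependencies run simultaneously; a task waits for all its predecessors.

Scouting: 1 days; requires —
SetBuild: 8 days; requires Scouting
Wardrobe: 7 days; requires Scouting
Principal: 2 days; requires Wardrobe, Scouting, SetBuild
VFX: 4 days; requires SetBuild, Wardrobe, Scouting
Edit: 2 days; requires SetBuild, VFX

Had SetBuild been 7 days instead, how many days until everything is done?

Critical path before the change: Scouting→SetBuild→VFX→Edit = 1+8+4+2 = 15 giving 15 days.
Since SetBuild is critical, the -1 change carries straight to that chain (now 14 days).
The critical path is still Scouting→SetBuild→VFX→Edit; finish is now 14 days.

14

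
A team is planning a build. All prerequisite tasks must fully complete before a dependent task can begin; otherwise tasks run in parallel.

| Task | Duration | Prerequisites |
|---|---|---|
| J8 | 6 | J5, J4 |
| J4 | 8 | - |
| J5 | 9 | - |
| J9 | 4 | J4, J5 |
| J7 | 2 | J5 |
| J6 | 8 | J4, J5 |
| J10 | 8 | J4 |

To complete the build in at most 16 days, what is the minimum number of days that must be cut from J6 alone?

1

Current finish: 17 days; target: 16.
J6 is on every critical path, so each day cut from J6 cuts the finish by one (this holds down to a finish of 16).
Need 17 − 16 = 1 day off J6 → J6 becomes 7 days, finish becomes 16.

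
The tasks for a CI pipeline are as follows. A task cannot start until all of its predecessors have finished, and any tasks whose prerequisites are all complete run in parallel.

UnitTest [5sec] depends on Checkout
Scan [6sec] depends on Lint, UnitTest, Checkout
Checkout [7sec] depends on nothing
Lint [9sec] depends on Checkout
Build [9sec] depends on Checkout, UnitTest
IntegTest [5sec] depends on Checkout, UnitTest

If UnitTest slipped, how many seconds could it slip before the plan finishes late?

1

Critical path: Checkout→Lint→Scan = 7+9+6 = 22, so the finish is 22 seconds.
UnitTest finishes as early as 12 and must finish by 13.
Slack of UnitTest = 8 − 7 = 1 second.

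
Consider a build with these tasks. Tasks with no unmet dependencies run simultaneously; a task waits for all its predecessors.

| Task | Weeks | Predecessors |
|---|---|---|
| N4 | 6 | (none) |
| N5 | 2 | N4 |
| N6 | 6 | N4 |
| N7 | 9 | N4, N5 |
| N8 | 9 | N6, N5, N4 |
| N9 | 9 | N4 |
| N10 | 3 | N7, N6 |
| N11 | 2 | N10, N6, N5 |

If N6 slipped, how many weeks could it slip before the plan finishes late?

1

N4→N5→N7→N10→N11 = 6+2+9+3+2 = 22 sets the makespan at 22 weeks.
N6 finishes as early as 12 and must finish by 13.
Float = 22 − 21 = 1.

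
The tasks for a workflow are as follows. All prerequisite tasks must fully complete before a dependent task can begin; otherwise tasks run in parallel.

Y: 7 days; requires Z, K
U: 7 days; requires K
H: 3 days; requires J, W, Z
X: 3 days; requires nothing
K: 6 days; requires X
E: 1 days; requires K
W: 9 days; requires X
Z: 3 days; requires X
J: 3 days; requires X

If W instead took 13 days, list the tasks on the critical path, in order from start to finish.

X, W, H

The binding path is X→K→Y = 3+6+7 = 16; finish at 16 days.
W is off the critical path — its longest chain is 15 days, giving 1 of slack.
Now X→W→H = 3+13+3 = 19 is longest, so the finish becomes 19 days.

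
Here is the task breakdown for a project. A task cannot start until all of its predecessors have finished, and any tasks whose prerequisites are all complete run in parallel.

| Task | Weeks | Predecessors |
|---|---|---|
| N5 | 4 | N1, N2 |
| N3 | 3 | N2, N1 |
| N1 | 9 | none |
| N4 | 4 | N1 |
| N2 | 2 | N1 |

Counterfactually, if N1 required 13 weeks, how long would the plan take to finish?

19

The binding path is N1→N2→N5 = 9+2+4 = 15; finish at 15 weeks.
N1 is on the critical path; changing it to 13 makes that path 19 weeks.
That remains the longest chain; total 19 weeks.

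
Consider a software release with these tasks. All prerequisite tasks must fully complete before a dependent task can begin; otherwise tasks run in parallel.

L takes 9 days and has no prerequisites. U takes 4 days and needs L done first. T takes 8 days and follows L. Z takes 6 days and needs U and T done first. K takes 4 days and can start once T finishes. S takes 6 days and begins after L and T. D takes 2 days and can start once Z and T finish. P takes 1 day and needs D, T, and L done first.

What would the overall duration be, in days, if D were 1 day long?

25

Critical path before the change: L→T→Z→D→P = 9+8+6+2+1 = 26 giving 26 days.
Since D is critical, the -1 change carries straight to that chain (now 25 days).
No other chain overtakes it, so the finish is 25 days.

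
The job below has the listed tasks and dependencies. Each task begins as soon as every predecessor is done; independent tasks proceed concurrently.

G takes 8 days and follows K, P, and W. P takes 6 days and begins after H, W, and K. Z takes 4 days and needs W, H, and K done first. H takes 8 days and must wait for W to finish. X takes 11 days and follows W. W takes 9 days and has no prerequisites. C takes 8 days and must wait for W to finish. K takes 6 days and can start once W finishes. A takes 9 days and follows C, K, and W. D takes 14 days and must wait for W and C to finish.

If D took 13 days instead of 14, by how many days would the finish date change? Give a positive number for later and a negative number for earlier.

0

As given, the longest chain is W→C→D = 9+8+14 = 31, so the finish is 31 days.
Since D is critical, the -1 change carries straight to that chain (now 30 days).
New critical path: W→H→P→G = 9+8+6+8 = 31 ⇒ 31 days.
Change in finish: 31 − 31 = +0 days.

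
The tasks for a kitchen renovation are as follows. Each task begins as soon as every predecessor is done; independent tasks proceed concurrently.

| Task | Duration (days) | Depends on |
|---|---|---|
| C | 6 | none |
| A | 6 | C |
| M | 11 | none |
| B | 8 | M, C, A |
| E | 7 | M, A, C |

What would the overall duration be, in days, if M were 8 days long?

20

Actual critical path: C→A→B = 6+6+8 = 20 ⇒ 20 days.
M is off the critical path — its longest chain is 19 days, giving 1 of slack.
That remains the longest chain; total 20 days.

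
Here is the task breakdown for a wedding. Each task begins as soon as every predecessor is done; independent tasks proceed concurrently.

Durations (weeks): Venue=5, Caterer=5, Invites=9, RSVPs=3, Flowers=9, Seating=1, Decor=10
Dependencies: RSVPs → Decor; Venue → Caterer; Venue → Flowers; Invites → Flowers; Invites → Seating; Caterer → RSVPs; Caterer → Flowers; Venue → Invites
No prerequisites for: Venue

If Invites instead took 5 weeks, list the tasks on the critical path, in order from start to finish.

Critical path before the change: Venue→Invites→Flowers = 5+9+9 = 23 giving 23 weeks.
Invites is on the critical path; changing it to 5 makes that path 19 weeks.
Now Venue→Caterer→RSVPs→Decor = 5+5+3+10 = 23 is longest, so the finish becomes 23 weeks.

Venue, Caterer, RSVPs, Decor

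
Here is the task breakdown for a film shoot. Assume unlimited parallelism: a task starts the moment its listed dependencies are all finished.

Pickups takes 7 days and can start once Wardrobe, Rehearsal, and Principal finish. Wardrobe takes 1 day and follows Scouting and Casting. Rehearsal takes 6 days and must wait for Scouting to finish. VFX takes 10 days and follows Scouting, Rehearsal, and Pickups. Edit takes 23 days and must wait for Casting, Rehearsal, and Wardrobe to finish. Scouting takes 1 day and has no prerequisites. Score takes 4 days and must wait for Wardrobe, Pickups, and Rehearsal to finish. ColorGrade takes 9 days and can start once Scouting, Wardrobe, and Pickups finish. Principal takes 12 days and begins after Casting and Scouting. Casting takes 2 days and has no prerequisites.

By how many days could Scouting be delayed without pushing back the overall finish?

Critical path: Casting→Principal→Pickups→VFX = 2+12+7+10 = 31, so the finish is 31 days.
Longest path through Scouting: 30 days (earliest finish 1, latest finish 2).
Float = 31 − 30 = 1.

1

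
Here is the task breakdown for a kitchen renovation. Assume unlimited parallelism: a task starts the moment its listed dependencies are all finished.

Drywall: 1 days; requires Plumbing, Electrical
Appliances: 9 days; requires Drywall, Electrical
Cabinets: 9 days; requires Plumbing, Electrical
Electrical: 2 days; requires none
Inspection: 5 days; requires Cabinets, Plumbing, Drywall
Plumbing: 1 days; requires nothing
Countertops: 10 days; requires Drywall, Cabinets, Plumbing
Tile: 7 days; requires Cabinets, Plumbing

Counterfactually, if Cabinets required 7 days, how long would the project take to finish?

19

The binding path is Electrical→Cabinets→Countertops = 2+9+10 = 21; finish at 21 days.
Cabinets lies on that path, so at 7 days the path becomes 19 days.
The critical path is still Electrical→Cabinets→Countertops; finish is now 19 days.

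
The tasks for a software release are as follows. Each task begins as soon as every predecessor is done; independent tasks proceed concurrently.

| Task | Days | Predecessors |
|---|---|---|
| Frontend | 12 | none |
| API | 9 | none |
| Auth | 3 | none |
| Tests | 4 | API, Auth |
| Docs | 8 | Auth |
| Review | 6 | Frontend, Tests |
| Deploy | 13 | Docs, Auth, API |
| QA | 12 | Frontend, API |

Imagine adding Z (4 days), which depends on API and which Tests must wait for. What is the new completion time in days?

24

Originally the job takes 24 days.
With Z inserted, Tests now waits for max(API, Auth, Z).
New critical path: Frontend→QA = 12+12 = 24 ⇒ 24 days.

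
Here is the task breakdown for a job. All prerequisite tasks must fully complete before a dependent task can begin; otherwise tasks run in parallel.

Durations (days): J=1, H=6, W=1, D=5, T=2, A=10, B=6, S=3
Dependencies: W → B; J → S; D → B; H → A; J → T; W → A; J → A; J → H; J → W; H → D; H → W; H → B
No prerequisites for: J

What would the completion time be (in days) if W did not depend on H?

18

With the dependency in place, J→H→W→A = 1+6+1+10 = 18 sets the finish at 18 days.
Without H→W, W's earliest start moves from 7 to 1.
New critical path: J→H→D→B = 1+6+5+6 = 18 ⇒ 18 days.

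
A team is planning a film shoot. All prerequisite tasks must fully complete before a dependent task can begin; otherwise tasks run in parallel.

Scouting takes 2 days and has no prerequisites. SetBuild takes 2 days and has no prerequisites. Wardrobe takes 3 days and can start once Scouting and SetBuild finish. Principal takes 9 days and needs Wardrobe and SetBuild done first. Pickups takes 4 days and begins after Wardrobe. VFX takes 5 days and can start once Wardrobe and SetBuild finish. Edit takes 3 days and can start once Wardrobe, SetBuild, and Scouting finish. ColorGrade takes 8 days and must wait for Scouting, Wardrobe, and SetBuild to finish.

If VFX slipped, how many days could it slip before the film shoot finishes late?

4

Scouting→Wardrobe→Principal = 2+3+9 = 14 sets the makespan at 14 days.
Longest path through VFX: 10 days (earliest finish 10, latest finish 14).
Float = 14 − 10 = 4.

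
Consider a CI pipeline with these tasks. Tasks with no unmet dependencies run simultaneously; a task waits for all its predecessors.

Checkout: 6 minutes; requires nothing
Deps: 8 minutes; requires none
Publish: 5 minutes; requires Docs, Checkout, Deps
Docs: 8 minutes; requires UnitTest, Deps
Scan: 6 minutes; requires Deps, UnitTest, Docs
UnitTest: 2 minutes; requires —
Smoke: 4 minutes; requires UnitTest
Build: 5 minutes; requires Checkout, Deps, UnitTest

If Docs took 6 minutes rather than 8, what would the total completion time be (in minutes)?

20

Baseline: Deps→Docs→Scan = 8+8+6 = 22 → 22 minutes.
Since Docs is critical, the -2 change carries straight to that chain (now 20 minutes).
No other chain overtakes it, so the finish is 20 minutes.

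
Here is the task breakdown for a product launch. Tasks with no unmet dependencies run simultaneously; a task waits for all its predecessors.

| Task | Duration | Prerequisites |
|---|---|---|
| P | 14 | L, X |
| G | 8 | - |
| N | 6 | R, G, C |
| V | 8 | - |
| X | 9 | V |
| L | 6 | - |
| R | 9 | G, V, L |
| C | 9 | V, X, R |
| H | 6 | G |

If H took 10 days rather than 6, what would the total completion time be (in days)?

32

As given, the longest chain is V→X→C→N = 8+9+9+6 = 32, so the finish is 32 days.
The longest path through H is only 14 days, so H has float 18.
No other chain overtakes it, so the finish is 32 days.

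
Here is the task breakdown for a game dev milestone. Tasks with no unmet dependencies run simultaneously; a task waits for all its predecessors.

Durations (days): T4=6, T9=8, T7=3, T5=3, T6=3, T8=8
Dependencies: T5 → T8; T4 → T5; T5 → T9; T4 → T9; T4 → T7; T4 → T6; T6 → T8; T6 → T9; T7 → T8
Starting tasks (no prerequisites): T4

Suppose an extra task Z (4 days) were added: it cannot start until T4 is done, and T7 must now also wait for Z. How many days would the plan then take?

Originally the plan takes 17 days.
With Z inserted, T7 now waits for max(T4, Z).
New critical path: T4→Z→T7→T8 = 6+4+3+8 = 21 ⇒ 21 days.

21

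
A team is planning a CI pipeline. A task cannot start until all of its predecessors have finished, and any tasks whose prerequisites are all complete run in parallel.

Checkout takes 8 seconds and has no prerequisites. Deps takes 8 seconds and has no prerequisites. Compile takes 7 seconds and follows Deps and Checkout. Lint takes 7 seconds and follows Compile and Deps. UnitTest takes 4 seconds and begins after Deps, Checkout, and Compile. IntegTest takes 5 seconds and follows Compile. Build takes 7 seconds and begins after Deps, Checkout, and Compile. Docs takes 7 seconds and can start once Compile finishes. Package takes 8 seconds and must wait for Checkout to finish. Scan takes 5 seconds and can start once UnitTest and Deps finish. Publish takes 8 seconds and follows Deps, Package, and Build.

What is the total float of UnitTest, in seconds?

Checkout→Compile→Build→Publish = 8+7+7+8 = 30 sets the makespan at 30 seconds.
The longest chain containing UnitTest totals 24 seconds.
Slack of UnitTest = 21 − 15 = 6 seconds.

6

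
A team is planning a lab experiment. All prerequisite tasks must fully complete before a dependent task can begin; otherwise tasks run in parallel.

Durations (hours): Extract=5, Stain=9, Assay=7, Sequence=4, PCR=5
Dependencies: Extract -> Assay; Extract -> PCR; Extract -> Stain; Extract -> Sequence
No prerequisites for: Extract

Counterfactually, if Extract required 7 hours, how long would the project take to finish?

The binding path is Extract→Stain = 5+9 = 14; finish at 14 hours.
Extract is on the critical path; changing it to 7 makes that path 16 hours.
That remains the longest chain; total 16 hours.

16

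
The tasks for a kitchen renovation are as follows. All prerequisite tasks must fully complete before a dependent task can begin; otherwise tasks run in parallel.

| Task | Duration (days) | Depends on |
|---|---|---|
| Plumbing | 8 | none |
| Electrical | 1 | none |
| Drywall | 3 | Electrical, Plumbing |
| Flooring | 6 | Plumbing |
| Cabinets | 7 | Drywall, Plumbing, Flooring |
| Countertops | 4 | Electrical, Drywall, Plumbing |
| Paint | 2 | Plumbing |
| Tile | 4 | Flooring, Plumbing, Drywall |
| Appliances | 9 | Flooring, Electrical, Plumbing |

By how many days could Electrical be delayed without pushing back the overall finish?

The longest chain is Plumbing→Flooring→Appliances = 8+6+9 = 23; overall finish 23 days.
Electrical finishes as early as 1 and must finish by 13.
So Electrical can slip 13 − 1 = 12 days.

12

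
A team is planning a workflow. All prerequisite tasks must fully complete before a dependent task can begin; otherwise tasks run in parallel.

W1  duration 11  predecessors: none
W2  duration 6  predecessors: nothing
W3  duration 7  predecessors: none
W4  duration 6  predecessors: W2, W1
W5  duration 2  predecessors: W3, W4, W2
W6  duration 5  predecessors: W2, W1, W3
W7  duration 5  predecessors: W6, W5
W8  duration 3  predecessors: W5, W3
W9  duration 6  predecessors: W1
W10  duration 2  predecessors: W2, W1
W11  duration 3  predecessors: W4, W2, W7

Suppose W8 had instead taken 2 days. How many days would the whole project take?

27

Critical path before the change: W1→W4→W5→W7→W11 = 11+6+2+5+3 = 27 giving 27 days.
W8 is off the critical path — its longest chain is 22 days, giving 5 of slack.
That remains the longest chain; total 27 days.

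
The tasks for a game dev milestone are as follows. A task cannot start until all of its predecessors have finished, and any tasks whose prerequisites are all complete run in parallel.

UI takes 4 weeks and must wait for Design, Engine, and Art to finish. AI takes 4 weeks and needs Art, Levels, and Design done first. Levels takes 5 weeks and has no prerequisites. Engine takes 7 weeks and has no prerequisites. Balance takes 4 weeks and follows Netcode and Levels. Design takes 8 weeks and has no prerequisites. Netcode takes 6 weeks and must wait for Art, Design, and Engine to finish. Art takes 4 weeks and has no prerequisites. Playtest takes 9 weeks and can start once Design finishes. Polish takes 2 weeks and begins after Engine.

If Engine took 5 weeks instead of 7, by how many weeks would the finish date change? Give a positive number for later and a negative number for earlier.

The binding path is Design→Netcode→Balance = 8+6+4 = 18; finish at 18 weeks.
Engine is off the critical path — its longest chain is 17 weeks, giving 1 of slack.
The critical path is still Design→Netcode→Balance; finish is now 18 weeks.
Change in finish: 18 − 18 = +0 weeks.

0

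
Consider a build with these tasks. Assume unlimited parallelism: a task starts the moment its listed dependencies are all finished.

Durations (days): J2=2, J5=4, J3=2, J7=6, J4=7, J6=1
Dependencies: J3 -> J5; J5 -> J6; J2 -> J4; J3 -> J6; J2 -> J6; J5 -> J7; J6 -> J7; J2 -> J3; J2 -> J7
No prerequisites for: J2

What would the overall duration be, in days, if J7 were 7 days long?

16

Baseline: J2→J3→J5→J6→J7 = 2+2+4+1+6 = 15 → 15 days.
J7 lies on that path, so at 7 days the path becomes 16 days.
No other chain overtakes it, so the finish is 16 days.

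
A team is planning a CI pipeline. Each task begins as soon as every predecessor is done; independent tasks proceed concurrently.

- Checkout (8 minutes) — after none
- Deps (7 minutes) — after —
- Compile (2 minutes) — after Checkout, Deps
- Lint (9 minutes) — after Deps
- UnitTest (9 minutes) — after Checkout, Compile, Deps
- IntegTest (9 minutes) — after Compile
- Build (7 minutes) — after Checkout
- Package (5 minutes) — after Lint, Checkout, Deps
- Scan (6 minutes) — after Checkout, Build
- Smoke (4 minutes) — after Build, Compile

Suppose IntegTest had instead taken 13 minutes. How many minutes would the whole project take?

As given, the longest chain is Checkout→Build→Scan = 8+7+6 = 21, so the finish is 21 minutes.
IntegTest is off the critical path — its longest chain is 19 minutes, giving 2 of slack.
The binding chain switches to Checkout→Compile→IntegTest = 8+2+13 = 23; finish 23 minutes.

23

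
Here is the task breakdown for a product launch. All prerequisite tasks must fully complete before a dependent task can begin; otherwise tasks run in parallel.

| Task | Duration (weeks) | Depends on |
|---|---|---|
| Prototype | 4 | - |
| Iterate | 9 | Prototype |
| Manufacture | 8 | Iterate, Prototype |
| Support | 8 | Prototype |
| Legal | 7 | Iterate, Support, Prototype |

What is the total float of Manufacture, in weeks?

Prototype→Iterate→Manufacture = 4+9+8 = 21 sets the makespan at 21 weeks.
Longest path through Manufacture: 21 weeks (earliest finish 21, latest finish 21).
Float = 21 − 21 = 0.

0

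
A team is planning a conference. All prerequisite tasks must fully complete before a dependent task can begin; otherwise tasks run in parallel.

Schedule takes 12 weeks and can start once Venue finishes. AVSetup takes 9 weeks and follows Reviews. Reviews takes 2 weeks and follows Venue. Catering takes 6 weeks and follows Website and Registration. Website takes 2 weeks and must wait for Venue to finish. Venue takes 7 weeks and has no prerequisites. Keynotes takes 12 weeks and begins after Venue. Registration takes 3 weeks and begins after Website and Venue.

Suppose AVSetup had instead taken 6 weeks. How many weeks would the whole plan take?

Actual critical path: Venue→Schedule = 7+12 = 19 ⇒ 19 weeks.
AVSetup has 1 week of float (longest path through it is 18).
No other chain overtakes it, so the finish is 19 weeks.

19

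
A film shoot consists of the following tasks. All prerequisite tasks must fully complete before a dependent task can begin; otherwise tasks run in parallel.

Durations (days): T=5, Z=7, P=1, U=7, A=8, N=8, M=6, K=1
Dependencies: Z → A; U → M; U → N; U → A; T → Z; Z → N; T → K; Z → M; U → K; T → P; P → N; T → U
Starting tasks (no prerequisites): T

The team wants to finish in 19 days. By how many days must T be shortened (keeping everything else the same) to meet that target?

1

Current finish: 20 days; target: 19.
T is on every critical path, so each day cut from T cuts the finish by one (this holds down to a finish of 16).
Need 20 − 19 = 1 day off T → T becomes 4 days, finish becomes 19.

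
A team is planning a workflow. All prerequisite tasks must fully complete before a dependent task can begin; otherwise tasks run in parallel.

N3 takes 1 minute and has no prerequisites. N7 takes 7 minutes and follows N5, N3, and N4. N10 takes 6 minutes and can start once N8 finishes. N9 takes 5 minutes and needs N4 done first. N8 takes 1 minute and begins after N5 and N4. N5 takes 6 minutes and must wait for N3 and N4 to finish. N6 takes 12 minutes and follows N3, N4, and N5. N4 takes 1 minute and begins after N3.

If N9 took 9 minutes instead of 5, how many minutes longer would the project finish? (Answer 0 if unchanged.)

Critical path before the change: N3→N4→N5→N6 = 1+1+6+12 = 20 giving 20 minutes.
N9 is off the critical path — its longest chain is 7 minutes, giving 13 of slack.
No other chain overtakes it, so the finish is 20 minutes.
Change in finish: 20 − 20 = +0 minutes.

0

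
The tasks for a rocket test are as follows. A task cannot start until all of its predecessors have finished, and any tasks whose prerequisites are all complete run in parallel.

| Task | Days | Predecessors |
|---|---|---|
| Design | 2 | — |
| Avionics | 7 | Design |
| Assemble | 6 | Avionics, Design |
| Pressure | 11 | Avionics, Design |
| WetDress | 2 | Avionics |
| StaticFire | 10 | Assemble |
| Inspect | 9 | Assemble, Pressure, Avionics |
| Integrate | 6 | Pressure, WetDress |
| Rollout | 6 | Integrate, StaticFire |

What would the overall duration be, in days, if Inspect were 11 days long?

Critical path before the change: Design→Avionics→Pressure→Integrate→Rollout = 2+7+11+6+6 = 32 giving 32 days.
The longest path through Inspect is only 29 days, so Inspect has float 3.
The critical path is still Design→Avionics→Pressure→Integrate→Rollout; finish is now 32 days.

32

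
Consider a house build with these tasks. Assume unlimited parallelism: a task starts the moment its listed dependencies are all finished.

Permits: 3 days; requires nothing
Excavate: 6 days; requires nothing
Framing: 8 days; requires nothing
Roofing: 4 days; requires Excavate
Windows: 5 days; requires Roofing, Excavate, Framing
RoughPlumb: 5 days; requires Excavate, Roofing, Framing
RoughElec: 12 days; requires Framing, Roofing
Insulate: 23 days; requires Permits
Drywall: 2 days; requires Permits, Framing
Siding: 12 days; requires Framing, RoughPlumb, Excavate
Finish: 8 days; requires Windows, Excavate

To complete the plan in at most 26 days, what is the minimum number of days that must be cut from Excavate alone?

1

Current finish: 27 days; target: 26.
Excavate is on every critical path, so each day cut from Excavate cuts the finish by one (this holds down to a finish of 26).
Need 27 − 26 = 1 day off Excavate → Excavate becomes 5 days, finish becomes 26.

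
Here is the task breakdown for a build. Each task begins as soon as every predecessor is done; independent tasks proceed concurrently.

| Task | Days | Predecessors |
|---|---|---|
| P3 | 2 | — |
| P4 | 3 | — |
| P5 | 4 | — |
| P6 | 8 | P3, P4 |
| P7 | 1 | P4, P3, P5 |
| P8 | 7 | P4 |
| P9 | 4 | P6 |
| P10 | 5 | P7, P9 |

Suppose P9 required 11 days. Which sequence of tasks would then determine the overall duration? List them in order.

P4, P6, P9, P10

The binding path is P4→P6→P9→P10 = 3+8+4+5 = 20; finish at 20 days.
Since P9 is critical, the +7 change carries straight to that chain (now 27 days).
No other chain overtakes it, so the finish is 27 days.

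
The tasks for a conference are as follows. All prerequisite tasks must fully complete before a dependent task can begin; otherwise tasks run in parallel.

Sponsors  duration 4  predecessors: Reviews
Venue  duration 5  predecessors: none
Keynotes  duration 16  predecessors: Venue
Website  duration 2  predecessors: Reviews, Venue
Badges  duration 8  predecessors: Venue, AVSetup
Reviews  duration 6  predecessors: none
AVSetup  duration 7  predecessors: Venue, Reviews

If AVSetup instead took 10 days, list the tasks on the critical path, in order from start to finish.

Reviews, AVSetup, Badges

Actual critical path: Reviews→AVSetup→Badges = 6+7+8 = 21 ⇒ 21 days.
Since AVSetup is critical, the +3 change carries straight to that chain (now 24 days).
The critical path is still Reviews→AVSetup→Badges; finish is now 24 days.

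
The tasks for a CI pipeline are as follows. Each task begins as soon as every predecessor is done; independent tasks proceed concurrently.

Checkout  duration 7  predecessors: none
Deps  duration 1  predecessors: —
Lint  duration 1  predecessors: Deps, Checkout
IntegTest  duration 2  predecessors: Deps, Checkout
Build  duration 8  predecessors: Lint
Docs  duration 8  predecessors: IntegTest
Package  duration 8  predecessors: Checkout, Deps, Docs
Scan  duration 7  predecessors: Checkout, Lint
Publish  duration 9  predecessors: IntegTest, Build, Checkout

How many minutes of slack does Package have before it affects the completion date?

0

Critical path: Checkout→Lint→Build→Publish = 7+1+8+9 = 25, so the finish is 25 minutes.
Longest path through Package: 25 minutes (earliest finish 25, latest finish 25).
So Package can slip 25 − 25 = 0 minutes.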